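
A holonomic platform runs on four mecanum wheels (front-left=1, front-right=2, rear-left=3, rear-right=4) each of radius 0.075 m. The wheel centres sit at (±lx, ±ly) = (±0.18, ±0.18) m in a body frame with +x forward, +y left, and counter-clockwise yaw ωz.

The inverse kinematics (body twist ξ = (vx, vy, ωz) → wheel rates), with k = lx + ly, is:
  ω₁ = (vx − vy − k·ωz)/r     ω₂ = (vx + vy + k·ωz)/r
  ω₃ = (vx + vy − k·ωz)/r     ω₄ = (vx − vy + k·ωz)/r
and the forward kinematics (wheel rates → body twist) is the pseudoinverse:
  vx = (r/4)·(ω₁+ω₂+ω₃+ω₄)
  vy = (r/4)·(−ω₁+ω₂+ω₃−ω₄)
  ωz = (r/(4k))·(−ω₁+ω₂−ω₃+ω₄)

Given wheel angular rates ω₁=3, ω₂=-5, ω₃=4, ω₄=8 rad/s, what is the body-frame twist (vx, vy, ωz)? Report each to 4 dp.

k = lx + ly = 0.18 + 0.18 = 0.3600
ω₁+ω₂+ω₃+ω₄ = 10.0000  →  vx = (0.075/4)·10.0000 = 0.1875
−ω₁+ω₂+ω₃−ω₄ = -12.0000  →  vy = (0.075/4)·-12.0000 = -0.2250
−ω₁+ω₂−ω₃+ω₄ = -4.0000  →  ωz = (0.075/1.4400)·-4.0000 = -0.2083

(0.1875, -0.2250, -0.2083)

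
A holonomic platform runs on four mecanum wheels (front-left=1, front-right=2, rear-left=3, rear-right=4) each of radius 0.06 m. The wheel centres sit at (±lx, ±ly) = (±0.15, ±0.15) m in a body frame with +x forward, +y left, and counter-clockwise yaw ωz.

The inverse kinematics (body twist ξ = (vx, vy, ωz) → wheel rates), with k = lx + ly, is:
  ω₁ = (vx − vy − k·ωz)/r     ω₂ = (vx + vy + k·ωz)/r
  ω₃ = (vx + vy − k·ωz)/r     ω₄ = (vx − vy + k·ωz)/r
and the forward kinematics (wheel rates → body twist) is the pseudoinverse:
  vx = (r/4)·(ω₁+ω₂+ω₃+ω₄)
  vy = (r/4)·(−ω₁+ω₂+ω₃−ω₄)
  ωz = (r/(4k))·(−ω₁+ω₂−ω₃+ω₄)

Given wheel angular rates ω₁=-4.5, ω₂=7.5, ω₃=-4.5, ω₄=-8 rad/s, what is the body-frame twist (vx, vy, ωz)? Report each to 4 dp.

k = lx + ly = 0.15 + 0.15 = 0.3000
ω₁+ω₂+ω₃+ω₄ = -9.5000  →  vx = (0.06/4)·-9.5000 = -0.1425
−ω₁+ω₂+ω₃−ω₄ = 15.5000  →  vy = (0.06/4)·15.5000 = 0.2325
−ω₁+ω₂−ω₃+ω₄ = 8.5000  →  ωz = (0.06/1.2000)·8.5000 = 0.4250

(-0.1425, 0.2325, 0.4250)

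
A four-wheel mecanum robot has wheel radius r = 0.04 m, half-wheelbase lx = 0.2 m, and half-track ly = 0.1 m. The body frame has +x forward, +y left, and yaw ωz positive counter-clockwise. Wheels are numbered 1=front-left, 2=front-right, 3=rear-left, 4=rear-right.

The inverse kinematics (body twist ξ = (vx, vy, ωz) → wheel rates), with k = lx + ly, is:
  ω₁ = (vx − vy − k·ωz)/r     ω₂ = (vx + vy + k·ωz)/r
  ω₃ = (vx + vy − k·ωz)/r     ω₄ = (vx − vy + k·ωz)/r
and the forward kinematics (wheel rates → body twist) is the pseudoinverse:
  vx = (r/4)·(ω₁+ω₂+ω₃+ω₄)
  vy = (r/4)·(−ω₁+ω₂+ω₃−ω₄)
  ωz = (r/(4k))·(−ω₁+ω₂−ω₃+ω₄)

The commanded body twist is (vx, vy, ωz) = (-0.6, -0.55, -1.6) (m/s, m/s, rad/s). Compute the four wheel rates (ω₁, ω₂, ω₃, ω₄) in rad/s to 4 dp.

k = lx + ly = 0.2 + 0.1 = 0.3000;  k·ωz = 0.3000·-1.6 = -0.4800
ω₁ (FL) = (vx − vy − k·ωz)/r = 0.4300/0.04 = 10.7500
ω₂ (FR) = (vx + vy + k·ωz)/r = -1.6300/0.04 = -40.7500
ω₃ (RL) = (vx + vy − k·ωz)/r = -0.6700/0.04 = -16.7500
ω₄ (RR) = (vx − vy + k·ωz)/r = -0.5300/0.04 = -13.2500

(10.7500, -40.7500, -16.7500, -13.2500)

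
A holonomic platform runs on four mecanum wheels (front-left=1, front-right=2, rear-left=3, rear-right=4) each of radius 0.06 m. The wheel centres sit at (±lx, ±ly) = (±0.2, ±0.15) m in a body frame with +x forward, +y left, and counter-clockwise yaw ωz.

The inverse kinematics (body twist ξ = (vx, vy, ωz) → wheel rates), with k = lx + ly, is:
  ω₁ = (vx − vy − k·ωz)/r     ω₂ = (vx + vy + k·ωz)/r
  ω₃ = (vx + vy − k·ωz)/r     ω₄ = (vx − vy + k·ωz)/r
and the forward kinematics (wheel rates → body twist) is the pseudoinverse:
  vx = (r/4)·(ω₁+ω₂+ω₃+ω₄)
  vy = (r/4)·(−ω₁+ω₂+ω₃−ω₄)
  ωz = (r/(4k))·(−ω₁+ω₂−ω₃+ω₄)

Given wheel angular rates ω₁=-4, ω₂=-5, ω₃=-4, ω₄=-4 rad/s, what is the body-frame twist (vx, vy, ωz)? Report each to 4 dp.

k = lx + ly = 0.2 + 0.15 = 0.3500
ω₁+ω₂+ω₃+ω₄ = -17.0000  →  vx = (0.06/4)·-17.0000 = -0.2550
−ω₁+ω₂+ω₃−ω₄ = -1.0000  →  vy = (0.06/4)·-1.0000 = -0.0150
−ω₁+ω₂−ω₃+ω₄ = -1.0000  →  ωz = (0.06/1.4000)·-1.0000 = -0.0429

(-0.2550, -0.0150, -0.0429)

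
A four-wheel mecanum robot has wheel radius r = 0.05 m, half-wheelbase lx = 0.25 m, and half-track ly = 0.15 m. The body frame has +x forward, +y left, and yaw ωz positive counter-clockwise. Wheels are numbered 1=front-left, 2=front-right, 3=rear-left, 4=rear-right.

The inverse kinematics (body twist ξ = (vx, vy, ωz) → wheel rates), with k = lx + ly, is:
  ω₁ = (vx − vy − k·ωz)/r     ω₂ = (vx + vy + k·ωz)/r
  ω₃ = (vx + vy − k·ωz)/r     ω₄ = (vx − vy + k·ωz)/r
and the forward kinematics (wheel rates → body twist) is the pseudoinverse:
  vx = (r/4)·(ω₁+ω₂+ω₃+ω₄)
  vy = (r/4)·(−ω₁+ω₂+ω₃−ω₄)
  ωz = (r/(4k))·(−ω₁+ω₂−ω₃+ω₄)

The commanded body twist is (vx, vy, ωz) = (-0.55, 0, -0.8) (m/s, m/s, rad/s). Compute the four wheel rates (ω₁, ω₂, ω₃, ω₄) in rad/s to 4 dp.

k = lx + ly = 0.25 + 0.15 = 0.4000;  k·ωz = 0.4000·-0.8 = -0.3200
ω₁ (FL) = (vx − vy − k·ωz)/r = -0.2300/0.05 = -4.6000
ω₂ (FR) = (vx + vy + k·ωz)/r = -0.8700/0.05 = -17.4000
ω₃ (RL) = (vx + vy − k·ωz)/r = -0.2300/0.05 = -4.6000
ω₄ (RR) = (vx − vy + k·ωz)/r = -0.8700/0.05 = -17.4000

(-4.6000, -17.4000, -4.6000, -17.4000)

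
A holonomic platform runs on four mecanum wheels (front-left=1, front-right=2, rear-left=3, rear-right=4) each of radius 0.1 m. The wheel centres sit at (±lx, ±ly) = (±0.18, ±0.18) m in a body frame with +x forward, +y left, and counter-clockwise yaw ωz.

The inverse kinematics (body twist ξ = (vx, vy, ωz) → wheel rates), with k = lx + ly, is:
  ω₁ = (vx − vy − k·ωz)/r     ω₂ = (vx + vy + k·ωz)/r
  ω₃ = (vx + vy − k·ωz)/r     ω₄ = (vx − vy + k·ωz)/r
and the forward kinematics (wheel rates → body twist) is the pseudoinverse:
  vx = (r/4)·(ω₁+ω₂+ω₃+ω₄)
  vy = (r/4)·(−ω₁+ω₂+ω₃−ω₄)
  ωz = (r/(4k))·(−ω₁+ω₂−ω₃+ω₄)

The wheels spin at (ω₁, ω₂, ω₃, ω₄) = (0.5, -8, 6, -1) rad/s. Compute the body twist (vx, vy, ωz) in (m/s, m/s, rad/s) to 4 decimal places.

k = lx + ly = 0.18 + 0.18 = 0.3600
ω₁+ω₂+ω₃+ω₄ = -2.5000  →  vx = (0.1/4)·-2.5000 = -0.0625
−ω₁+ω₂+ω₃−ω₄ = -1.5000  →  vy = (0.1/4)·-1.5000 = -0.0375
−ω₁+ω₂−ω₃+ω₄ = -15.5000  →  ωz = (0.1/1.4400)·-15.5000 = -1.0764

(-0.0625, -0.0375, -1.0764)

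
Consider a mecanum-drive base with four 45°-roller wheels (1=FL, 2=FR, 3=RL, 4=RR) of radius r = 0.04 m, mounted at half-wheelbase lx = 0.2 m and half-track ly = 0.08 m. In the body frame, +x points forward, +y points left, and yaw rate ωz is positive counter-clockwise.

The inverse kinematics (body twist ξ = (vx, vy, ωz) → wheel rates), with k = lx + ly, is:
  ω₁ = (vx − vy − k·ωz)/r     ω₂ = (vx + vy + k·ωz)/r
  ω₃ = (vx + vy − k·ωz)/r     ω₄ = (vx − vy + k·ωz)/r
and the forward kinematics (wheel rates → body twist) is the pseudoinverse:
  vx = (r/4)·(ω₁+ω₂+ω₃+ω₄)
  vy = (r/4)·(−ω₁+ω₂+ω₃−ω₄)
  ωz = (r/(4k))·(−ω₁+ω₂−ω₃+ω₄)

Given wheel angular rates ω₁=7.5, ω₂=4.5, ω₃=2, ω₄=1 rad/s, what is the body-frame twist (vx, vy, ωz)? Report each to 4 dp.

(0.1500, -0.0200, -0.1429)

k = lx + ly = 0.2 + 0.08 = 0.2800
ω₁+ω₂+ω₃+ω₄ = 15.0000  →  vx = (0.04/4)·15.0000 = 0.1500
−ω₁+ω₂+ω₃−ω₄ = -2.0000  →  vy = (0.04/4)·-2.0000 = -0.0200
−ω₁+ω₂−ω₃+ω₄ = -4.0000  →  ωz = (0.04/1.1200)·-4.0000 = -0.1429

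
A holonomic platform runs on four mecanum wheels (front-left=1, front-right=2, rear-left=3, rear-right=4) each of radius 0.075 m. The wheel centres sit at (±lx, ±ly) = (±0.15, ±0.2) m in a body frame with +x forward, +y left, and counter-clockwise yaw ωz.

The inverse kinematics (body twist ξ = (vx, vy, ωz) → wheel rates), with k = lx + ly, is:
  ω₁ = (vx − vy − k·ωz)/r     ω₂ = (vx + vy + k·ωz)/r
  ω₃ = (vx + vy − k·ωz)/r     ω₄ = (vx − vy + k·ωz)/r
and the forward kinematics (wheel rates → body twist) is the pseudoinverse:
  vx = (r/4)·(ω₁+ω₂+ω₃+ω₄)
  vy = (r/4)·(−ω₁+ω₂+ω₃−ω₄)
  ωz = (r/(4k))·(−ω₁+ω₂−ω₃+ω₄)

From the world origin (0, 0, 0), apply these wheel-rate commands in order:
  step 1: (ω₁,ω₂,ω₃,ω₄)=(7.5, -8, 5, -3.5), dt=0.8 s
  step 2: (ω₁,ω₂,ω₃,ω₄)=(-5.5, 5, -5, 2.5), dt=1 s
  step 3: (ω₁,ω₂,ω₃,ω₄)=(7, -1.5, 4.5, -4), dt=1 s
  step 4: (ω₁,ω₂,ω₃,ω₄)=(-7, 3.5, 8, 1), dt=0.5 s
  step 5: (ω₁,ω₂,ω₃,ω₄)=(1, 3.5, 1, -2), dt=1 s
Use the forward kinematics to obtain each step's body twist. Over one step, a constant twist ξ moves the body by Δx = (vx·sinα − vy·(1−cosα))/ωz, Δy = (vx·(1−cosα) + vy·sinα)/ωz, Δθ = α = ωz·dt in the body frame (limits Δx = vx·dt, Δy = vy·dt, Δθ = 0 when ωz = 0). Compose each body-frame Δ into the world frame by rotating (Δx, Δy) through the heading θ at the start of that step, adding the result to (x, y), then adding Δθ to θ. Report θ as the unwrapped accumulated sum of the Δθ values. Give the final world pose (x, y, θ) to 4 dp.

step 1: ξ=(vx,vy,ωz)=(0.0188, -0.1312, -1.2857), dt=0.8 → body Δ=(-0.0369, -0.0945, -1.0286) → world pose (-0.0369, -0.0945, -1.0286)
step 2: ξ=(vx,vy,ωz)=(-0.0562, 0.0562, 0.9643), dt=1.0 → body Δ=(-0.0730, 0.0228, 0.9643) → world pose (-0.0550, -0.0202, -0.0643)
step 3: ξ=(vx,vy,ωz)=(0.1125, 0.0000, -0.9107), dt=1.0 → body Δ=(0.0976, -0.0478, -0.9107) → world pose (0.0393, -0.0741, -0.9750)
step 4: ξ=(vx,vy,ωz)=(0.1031, 0.3281, 0.1875), dt=0.5 → body Δ=(0.0438, 0.1662, 0.0937) → world pose (0.2015, -0.0171, -0.8813)
step 5: ξ=(vx,vy,ωz)=(0.0656, 0.1031, -0.0268), dt=1.0 → body Δ=(0.0670, 0.1022, -0.0268) → world pose (0.3230, -0.0037, -0.9080)

(0.3230, -0.0037, -0.9080)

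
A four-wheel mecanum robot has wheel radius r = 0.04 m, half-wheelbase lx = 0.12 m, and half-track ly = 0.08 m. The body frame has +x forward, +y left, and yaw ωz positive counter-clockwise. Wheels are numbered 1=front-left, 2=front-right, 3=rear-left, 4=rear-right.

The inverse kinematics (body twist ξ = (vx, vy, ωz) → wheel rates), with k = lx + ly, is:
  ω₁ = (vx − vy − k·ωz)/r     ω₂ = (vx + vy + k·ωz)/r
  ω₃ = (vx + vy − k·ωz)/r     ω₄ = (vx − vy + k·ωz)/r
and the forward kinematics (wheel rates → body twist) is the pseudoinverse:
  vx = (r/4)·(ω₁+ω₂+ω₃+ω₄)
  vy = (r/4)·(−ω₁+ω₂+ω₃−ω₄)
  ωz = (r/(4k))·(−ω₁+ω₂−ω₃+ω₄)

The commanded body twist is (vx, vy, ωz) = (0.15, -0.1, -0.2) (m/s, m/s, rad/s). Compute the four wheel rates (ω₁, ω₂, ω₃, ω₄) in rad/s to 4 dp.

k = lx + ly = 0.12 + 0.08 = 0.2000;  k·ωz = 0.2000·-0.2 = -0.0400
ω₁ (FL) = (vx − vy − k·ωz)/r = 0.2900/0.04 = 7.2500
ω₂ (FR) = (vx + vy + k·ωz)/r = 0.0100/0.04 = 0.2500
ω₃ (RL) = (vx + vy − k·ωz)/r = 0.0900/0.04 = 2.2500
ω₄ (RR) = (vx − vy + k·ωz)/r = 0.2100/0.04 = 5.2500

(7.2500, 0.2500, 2.2500, 5.2500)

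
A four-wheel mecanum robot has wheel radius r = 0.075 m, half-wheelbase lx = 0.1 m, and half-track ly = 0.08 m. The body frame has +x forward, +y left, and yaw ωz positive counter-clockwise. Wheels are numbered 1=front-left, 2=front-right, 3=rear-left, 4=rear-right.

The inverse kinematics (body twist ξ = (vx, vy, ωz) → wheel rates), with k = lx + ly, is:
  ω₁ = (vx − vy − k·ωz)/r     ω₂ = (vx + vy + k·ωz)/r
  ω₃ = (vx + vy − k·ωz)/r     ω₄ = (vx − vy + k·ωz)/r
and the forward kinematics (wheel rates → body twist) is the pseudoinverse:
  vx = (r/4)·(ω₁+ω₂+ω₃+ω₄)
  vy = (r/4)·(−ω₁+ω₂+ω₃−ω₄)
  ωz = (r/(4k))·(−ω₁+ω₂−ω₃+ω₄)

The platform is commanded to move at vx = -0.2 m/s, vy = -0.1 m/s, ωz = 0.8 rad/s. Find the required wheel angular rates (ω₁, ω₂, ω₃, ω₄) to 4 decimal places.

k = lx + ly = 0.1 + 0.08 = 0.1800;  k·ωz = 0.1800·0.8 = 0.1440
ω₁ (FL) = (vx − vy − k·ωz)/r = -0.2440/0.075 = -3.2533
ω₂ (FR) = (vx + vy + k·ωz)/r = -0.1560/0.075 = -2.0800
ω₃ (RL) = (vx + vy − k·ωz)/r = -0.4440/0.075 = -5.9200
ω₄ (RR) = (vx − vy + k·ωz)/r = 0.0440/0.075 = 0.5867

(-3.2533, -2.0800, -5.9200, 0.5867)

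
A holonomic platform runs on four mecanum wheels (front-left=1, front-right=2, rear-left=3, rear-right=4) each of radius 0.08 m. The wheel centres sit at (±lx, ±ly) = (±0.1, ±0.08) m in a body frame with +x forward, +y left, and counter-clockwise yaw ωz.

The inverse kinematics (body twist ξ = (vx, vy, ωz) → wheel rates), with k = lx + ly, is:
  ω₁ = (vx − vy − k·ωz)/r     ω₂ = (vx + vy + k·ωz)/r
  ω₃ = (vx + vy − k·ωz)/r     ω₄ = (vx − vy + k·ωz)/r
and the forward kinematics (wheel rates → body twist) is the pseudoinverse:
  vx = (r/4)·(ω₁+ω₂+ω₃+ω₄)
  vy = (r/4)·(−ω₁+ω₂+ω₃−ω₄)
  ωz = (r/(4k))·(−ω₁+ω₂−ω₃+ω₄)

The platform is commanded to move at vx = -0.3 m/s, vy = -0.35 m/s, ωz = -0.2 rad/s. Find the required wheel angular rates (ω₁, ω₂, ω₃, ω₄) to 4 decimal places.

k = lx + ly = 0.1 + 0.08 = 0.1800;  k·ωz = 0.1800·-0.2 = -0.0360
ω₁ (FL) = (vx − vy − k·ωz)/r = 0.0860/0.08 = 1.0750
ω₂ (FR) = (vx + vy + k·ωz)/r = -0.6860/0.08 = -8.5750
ω₃ (RL) = (vx + vy − k·ωz)/r = -0.6140/0.08 = -7.6750
ω₄ (RR) = (vx − vy + k·ωz)/r = 0.0140/0.08 = 0.1750

(1.0750, -8.5750, -7.6750, 0.1750)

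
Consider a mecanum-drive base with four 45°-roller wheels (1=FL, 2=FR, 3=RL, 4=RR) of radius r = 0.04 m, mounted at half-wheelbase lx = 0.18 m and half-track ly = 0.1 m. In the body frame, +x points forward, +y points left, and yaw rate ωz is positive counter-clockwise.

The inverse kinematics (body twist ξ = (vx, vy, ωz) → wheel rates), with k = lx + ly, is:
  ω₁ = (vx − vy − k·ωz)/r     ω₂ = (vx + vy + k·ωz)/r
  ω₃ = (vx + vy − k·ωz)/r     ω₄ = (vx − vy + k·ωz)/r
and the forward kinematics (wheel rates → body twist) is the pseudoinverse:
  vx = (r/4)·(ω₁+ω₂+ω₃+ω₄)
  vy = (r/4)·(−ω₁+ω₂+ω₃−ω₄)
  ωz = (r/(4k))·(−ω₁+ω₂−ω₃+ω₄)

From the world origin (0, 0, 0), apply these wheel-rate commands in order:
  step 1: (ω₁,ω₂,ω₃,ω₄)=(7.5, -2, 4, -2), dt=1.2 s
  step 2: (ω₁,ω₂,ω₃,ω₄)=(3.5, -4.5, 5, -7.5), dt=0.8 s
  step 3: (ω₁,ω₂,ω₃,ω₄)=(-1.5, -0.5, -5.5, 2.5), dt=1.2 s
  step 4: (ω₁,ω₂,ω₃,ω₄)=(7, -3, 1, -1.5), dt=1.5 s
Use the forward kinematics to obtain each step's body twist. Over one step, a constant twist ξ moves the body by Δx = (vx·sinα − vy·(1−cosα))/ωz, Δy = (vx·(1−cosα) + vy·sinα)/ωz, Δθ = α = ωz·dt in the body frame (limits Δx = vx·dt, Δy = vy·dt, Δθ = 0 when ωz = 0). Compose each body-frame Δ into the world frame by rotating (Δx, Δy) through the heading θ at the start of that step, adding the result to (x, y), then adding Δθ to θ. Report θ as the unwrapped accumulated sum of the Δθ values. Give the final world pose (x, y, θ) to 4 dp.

(-0.1030, -0.1020, -1.5339)

step 1: ξ=(vx,vy,ωz)=(0.0750, -0.0350, -0.5536), dt=1.2 → body Δ=(0.0701, -0.0678, -0.6643) → world pose (0.0701, -0.0678, -0.6643)
step 2: ξ=(vx,vy,ωz)=(-0.0350, 0.0450, -0.7321), dt=0.8 → body Δ=(-0.0162, 0.0419, -0.5857) → world pose (0.0832, -0.0248, -1.2500)
step 3: ξ=(vx,vy,ωz)=(-0.0500, -0.0700, 0.3214), dt=1.2 → body Δ=(-0.0425, -0.0934, 0.3857) → world pose (-0.0188, -0.0139, -0.8643)
step 4: ξ=(vx,vy,ωz)=(0.0350, -0.0750, -0.4464), dt=1.5 → body Δ=(0.0124, -0.1212, -0.6696) → world pose (-0.1030, -0.1020, -1.5339)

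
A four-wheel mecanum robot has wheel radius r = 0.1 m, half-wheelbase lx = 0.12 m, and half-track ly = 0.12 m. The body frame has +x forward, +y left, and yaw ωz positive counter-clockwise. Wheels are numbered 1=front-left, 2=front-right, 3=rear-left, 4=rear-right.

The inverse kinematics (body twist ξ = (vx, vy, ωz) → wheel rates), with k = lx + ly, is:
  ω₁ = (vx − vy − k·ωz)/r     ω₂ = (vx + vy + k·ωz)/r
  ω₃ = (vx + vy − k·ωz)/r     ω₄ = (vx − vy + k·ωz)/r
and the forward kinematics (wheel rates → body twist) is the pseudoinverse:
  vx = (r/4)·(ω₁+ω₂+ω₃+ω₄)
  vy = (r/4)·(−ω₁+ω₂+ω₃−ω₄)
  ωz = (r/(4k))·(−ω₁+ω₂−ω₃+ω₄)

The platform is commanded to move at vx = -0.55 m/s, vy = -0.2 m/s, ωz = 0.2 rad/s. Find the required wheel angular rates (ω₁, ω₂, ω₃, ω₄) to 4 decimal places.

k = lx + ly = 0.12 + 0.12 = 0.2400;  k·ωz = 0.2400·0.2 = 0.0480
ω₁ (FL) = (vx − vy − k·ωz)/r = -0.3980/0.1 = -3.9800
ω₂ (FR) = (vx + vy + k·ωz)/r = -0.7020/0.1 = -7.0200
ω₃ (RL) = (vx + vy − k·ωz)/r = -0.7980/0.1 = -7.9800
ω₄ (RR) = (vx − vy + k·ωz)/r = -0.3020/0.1 = -3.0200

(-3.9800, -7.0200, -7.9800, -3.0200)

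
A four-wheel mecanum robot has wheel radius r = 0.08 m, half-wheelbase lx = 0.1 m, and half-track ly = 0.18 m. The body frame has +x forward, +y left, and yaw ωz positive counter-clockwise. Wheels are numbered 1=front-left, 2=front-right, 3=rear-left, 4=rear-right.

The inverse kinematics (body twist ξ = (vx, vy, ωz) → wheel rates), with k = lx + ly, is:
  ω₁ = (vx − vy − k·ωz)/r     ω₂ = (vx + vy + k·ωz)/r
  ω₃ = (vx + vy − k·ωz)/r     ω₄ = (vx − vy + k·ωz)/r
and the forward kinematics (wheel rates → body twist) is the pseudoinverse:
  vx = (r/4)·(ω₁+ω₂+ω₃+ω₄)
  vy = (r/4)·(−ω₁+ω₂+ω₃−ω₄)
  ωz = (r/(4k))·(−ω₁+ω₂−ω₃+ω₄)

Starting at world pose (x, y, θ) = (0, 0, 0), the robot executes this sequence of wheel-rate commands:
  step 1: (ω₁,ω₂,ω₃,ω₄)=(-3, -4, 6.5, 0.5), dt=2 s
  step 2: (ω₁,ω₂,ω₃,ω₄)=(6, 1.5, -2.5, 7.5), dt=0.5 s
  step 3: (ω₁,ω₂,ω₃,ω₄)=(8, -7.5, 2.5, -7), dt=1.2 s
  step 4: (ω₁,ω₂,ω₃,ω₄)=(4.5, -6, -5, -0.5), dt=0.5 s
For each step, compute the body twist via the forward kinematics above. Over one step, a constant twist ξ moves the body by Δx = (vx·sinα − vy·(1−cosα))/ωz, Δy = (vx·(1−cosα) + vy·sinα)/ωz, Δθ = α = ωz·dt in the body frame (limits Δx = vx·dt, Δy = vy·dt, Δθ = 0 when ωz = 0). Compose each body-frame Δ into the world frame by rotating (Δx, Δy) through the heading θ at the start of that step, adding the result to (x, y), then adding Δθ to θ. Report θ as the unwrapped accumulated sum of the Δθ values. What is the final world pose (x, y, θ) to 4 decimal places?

step 1: ξ=(vx,vy,ωz)=(0.0000, 0.1000, -0.5000), dt=2.0 → body Δ=(0.0919, 0.1683, -1.0000) → world pose (0.0919, 0.1683, -1.0000)
step 2: ξ=(vx,vy,ωz)=(0.2500, -0.2900, 0.3929), dt=0.5 → body Δ=(0.1384, -0.1318, 0.1964) → world pose (0.0558, -0.0194, -0.8036)
step 3: ξ=(vx,vy,ωz)=(-0.0800, -0.1200, -1.7857), dt=1.2 → body Δ=(-0.1412, 0.0126, -2.1429) → world pose (-0.0332, 0.0910, -2.9464)
step 4: ξ=(vx,vy,ωz)=(-0.1400, -0.3000, -0.4286), dt=0.5 → body Δ=(-0.0855, -0.1414, -0.2143) → world pose (0.0232, 0.2463, -3.1607)

(0.0232, 0.2463, -3.1607)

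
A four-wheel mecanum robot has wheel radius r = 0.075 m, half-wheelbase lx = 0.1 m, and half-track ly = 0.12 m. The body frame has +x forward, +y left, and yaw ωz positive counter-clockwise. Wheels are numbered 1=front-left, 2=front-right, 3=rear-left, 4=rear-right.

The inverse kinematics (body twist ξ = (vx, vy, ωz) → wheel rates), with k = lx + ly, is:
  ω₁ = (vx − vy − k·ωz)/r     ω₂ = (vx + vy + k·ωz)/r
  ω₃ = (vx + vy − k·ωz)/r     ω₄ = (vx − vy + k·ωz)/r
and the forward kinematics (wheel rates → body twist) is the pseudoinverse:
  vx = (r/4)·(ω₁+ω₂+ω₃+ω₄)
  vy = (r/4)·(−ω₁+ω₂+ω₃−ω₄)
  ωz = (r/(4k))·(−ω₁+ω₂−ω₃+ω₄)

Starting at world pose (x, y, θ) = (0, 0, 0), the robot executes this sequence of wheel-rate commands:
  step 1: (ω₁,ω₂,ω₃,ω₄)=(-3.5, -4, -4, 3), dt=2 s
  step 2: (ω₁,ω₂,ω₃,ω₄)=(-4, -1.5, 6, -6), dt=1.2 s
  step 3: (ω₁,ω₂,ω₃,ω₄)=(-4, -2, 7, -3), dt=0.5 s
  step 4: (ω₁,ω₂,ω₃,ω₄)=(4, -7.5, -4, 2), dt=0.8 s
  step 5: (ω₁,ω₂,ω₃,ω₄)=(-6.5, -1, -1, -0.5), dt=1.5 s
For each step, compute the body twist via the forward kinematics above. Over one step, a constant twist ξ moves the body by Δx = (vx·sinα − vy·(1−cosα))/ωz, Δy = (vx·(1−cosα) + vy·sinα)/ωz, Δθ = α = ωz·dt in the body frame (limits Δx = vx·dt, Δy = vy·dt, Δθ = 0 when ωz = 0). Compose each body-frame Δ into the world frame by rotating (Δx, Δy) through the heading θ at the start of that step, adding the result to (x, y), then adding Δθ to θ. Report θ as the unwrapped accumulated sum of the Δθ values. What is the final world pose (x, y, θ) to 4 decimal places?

(-0.8022, -0.1155, 0.1875)

step 1: ξ=(vx,vy,ωz)=(-0.1594, -0.1406, 0.5540), dt=2.0 → body Δ=(-0.1169, -0.3864, 1.1080) → world pose (-0.1169, -0.3864, 1.1080)
step 2: ξ=(vx,vy,ωz)=(-0.1031, 0.2719, -0.8097), dt=1.2 → body Δ=(0.0412, 0.3328, -0.9716) → world pose (-0.3963, -0.2009, 0.1364)
step 3: ξ=(vx,vy,ωz)=(-0.0375, 0.2250, -0.6818), dt=0.5 → body Δ=(0.0006, 0.1135, -0.3409) → world pose (-0.4111, -0.0884, -0.2045)
step 4: ξ=(vx,vy,ωz)=(-0.1031, -0.3281, -0.4688), dt=0.8 → body Δ=(-0.1292, -0.2411, -0.3750) → world pose (-0.5867, -0.2982, -0.5795)
step 5: ξ=(vx,vy,ωz)=(-0.1687, 0.0938, 0.5114), dt=1.5 → body Δ=(-0.2804, 0.0348, 0.7670) → world pose (-0.8022, -0.1155, 0.1875)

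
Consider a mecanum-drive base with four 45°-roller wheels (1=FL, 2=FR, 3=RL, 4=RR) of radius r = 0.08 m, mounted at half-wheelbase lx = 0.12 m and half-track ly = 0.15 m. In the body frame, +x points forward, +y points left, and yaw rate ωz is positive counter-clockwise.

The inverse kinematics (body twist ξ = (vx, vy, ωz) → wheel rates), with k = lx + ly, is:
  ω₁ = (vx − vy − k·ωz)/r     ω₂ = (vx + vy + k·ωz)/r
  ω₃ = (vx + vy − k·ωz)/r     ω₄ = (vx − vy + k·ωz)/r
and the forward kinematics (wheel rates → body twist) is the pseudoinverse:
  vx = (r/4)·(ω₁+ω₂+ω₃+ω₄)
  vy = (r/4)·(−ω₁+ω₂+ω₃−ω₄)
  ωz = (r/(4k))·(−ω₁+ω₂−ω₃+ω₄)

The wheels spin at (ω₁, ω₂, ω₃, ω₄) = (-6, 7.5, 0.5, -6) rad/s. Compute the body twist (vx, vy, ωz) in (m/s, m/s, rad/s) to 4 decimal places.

(-0.0800, 0.4000, 0.5185)

k = lx + ly = 0.12 + 0.15 = 0.2700
ω₁+ω₂+ω₃+ω₄ = -4.0000  →  vx = (0.08/4)·-4.0000 = -0.0800
−ω₁+ω₂+ω₃−ω₄ = 20.0000  →  vy = (0.08/4)·20.0000 = 0.4000
−ω₁+ω₂−ω₃+ω₄ = 7.0000  →  ωz = (0.08/1.0800)·7.0000 = 0.5185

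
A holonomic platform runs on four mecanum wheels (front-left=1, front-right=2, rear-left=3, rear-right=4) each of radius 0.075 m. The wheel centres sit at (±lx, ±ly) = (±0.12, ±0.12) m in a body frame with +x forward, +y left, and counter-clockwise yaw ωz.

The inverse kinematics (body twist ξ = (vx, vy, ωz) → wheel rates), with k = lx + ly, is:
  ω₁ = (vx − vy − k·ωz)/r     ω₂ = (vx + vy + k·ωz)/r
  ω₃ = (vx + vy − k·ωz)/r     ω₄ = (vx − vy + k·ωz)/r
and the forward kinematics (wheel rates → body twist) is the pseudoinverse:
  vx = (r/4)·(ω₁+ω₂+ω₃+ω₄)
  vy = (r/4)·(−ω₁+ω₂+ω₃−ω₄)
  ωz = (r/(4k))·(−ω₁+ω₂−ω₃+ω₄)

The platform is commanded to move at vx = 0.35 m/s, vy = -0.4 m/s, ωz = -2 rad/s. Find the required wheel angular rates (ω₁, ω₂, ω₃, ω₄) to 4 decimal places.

k = lx + ly = 0.12 + 0.12 = 0.2400;  k·ωz = 0.2400·-2 = -0.4800
ω₁ (FL) = (vx − vy − k·ωz)/r = 1.2300/0.075 = 16.4000
ω₂ (FR) = (vx + vy + k·ωz)/r = -0.5300/0.075 = -7.0667
ω₃ (RL) = (vx + vy − k·ωz)/r = 0.4300/0.075 = 5.7333
ω₄ (RR) = (vx − vy + k·ωz)/r = 0.2700/0.075 = 3.6000

(16.4000, -7.0667, 5.7333, 3.6000)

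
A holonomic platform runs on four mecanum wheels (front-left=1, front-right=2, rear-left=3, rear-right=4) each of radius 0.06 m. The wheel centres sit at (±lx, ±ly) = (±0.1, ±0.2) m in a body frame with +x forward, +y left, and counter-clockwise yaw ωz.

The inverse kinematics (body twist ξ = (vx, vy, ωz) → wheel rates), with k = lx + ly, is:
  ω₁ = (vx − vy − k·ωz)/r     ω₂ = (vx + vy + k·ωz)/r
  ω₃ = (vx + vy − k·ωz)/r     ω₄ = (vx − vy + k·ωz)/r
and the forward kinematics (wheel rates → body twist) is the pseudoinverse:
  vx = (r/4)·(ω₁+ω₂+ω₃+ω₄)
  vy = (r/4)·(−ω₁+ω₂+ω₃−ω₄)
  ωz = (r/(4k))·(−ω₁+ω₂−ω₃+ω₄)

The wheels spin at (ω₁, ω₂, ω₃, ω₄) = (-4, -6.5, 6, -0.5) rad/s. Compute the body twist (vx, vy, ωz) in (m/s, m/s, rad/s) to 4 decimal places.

k = lx + ly = 0.1 + 0.2 = 0.3000
ω₁+ω₂+ω₃+ω₄ = -5.0000  →  vx = (0.06/4)·-5.0000 = -0.0750
−ω₁+ω₂+ω₃−ω₄ = 4.0000  →  vy = (0.06/4)·4.0000 = 0.0600
−ω₁+ω₂−ω₃+ω₄ = -9.0000  →  ωz = (0.06/1.2000)·-9.0000 = -0.4500

(-0.0750, 0.0600, -0.4500)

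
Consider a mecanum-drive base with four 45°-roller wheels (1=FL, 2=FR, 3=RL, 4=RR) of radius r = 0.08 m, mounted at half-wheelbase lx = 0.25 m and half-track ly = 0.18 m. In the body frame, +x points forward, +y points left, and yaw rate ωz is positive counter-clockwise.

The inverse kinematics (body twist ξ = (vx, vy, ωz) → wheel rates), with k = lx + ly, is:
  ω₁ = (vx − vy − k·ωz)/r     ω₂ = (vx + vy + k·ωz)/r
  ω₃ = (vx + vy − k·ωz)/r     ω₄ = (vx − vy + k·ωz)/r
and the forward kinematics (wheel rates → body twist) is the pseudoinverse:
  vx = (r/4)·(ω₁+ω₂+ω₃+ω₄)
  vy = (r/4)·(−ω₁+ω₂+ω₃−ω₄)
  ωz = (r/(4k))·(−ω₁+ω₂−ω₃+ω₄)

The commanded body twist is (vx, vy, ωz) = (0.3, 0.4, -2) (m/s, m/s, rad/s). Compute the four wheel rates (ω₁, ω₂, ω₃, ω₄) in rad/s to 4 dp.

k = lx + ly = 0.25 + 0.18 = 0.4300;  k·ωz = 0.4300·-2 = -0.8600
ω₁ (FL) = (vx − vy − k·ωz)/r = 0.7600/0.08 = 9.5000
ω₂ (FR) = (vx + vy + k·ωz)/r = -0.1600/0.08 = -2.0000
ω₃ (RL) = (vx + vy − k·ωz)/r = 1.5600/0.08 = 19.5000
ω₄ (RR) = (vx − vy + k·ωz)/r = -0.9600/0.08 = -12.0000

(9.5000, -2.0000, 19.5000, -12.0000)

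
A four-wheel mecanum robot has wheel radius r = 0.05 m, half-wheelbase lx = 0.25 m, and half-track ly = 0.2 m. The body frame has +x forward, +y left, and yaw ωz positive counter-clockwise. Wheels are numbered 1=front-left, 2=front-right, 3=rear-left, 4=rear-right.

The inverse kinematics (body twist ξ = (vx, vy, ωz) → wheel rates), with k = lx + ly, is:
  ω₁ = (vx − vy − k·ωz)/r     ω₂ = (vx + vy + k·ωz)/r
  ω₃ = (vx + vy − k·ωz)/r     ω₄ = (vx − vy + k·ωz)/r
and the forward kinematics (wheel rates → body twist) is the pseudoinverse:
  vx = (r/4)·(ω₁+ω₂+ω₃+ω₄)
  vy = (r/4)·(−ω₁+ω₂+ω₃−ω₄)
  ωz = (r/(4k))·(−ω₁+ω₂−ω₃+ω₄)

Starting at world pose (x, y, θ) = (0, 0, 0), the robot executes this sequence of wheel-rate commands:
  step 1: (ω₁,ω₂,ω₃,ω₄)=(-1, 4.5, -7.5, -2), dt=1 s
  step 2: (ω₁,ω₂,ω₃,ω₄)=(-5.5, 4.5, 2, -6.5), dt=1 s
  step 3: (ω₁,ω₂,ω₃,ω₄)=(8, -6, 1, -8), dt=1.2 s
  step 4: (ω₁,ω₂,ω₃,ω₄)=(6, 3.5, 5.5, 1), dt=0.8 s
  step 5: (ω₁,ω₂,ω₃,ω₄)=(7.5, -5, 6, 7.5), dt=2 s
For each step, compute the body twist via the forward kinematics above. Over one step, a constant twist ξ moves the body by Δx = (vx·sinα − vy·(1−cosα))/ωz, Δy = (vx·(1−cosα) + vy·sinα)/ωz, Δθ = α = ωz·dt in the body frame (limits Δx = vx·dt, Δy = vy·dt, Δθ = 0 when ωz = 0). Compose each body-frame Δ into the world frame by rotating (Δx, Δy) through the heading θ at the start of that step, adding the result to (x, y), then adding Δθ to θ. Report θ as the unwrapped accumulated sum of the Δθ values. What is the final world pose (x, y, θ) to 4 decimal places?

(-0.1538, -0.4666, -1.1861)

step 1: ξ=(vx,vy,ωz)=(-0.0750, 0.0000, 0.3056), dt=1.0 → body Δ=(-0.0738, -0.0114, 0.3056) → world pose (-0.0738, -0.0114, 0.3056)
step 2: ξ=(vx,vy,ωz)=(-0.0688, 0.2313, 0.0417), dt=1.0 → body Δ=(-0.0735, 0.2298, 0.0417) → world pose (-0.2131, 0.1856, 0.3472)
step 3: ξ=(vx,vy,ωz)=(-0.0625, -0.0625, -0.6389), dt=1.2 → body Δ=(-0.0952, -0.0405, -0.7667) → world pose (-0.2889, 0.1151, -0.4194)
step 4: ξ=(vx,vy,ωz)=(0.2000, 0.0250, -0.1944), dt=0.8 → body Δ=(0.1609, 0.0075, -0.1556) → world pose (-0.1388, 0.0564, -0.5750)
step 5: ξ=(vx,vy,ωz)=(0.2000, -0.1750, -0.3056), dt=2.0 → body Δ=(0.2719, -0.4471, -0.6111) → world pose (-0.1538, -0.4666, -1.1861)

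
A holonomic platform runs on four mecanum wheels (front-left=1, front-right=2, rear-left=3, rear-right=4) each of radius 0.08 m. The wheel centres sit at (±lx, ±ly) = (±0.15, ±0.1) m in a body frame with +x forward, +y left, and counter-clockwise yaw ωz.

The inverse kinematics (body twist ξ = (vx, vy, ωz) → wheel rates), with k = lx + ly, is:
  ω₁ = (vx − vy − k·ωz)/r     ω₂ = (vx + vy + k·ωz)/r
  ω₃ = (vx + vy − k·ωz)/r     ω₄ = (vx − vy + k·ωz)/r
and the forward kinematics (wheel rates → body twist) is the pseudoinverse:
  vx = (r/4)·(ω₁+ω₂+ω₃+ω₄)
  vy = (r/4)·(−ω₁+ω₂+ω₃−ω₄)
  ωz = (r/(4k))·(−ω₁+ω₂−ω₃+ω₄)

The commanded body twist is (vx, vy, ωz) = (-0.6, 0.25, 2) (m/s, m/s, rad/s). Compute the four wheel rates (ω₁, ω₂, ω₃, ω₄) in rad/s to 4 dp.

k = lx + ly = 0.15 + 0.1 = 0.2500;  k·ωz = 0.2500·2 = 0.5000
ω₁ (FL) = (vx − vy − k·ωz)/r = -1.3500/0.08 = -16.8750
ω₂ (FR) = (vx + vy + k·ωz)/r = 0.1500/0.08 = 1.8750
ω₃ (RL) = (vx + vy − k·ωz)/r = -0.8500/0.08 = -10.6250
ω₄ (RR) = (vx − vy + k·ωz)/r = -0.3500/0.08 = -4.3750

(-16.8750, 1.8750, -10.6250, -4.3750)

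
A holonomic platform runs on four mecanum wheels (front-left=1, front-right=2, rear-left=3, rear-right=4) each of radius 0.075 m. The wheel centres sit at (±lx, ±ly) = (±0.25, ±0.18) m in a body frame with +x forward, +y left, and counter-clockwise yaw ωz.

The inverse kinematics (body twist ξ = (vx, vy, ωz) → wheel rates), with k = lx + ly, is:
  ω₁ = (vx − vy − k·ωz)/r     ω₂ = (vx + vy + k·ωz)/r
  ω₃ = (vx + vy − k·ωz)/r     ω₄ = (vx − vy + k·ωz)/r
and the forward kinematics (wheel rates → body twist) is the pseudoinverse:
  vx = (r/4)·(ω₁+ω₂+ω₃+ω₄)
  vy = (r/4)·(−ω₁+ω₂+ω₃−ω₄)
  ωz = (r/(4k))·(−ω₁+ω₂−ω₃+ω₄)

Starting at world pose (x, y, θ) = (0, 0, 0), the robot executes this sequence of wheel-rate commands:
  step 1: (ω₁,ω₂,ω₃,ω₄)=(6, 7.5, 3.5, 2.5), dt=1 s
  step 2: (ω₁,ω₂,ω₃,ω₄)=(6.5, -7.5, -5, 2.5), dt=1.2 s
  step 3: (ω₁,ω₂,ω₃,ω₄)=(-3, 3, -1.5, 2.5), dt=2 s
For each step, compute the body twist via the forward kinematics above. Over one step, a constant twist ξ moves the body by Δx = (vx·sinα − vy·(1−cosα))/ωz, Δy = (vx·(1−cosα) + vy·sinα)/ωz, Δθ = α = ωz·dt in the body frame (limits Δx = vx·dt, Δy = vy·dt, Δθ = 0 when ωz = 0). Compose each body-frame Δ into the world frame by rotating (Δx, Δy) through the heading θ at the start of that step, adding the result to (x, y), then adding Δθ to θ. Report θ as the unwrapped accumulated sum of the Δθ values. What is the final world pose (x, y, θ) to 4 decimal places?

(0.2440, -0.3373, 0.5538)

step 1: ξ=(vx,vy,ωz)=(0.3656, 0.0469, 0.0218), dt=1.0 → body Δ=(0.3651, 0.0509, 0.0218) → world pose (0.3651, 0.0509, 0.0218)
step 2: ξ=(vx,vy,ωz)=(-0.0656, -0.4031, -0.2834), dt=1.2 → body Δ=(-0.1587, -0.4612, -0.3401) → world pose (0.2165, -0.4137, -0.3183)
step 3: ξ=(vx,vy,ωz)=(0.0188, 0.0375, 0.4360), dt=2.0 → body Δ=(0.0022, 0.0812, 0.8721) → world pose (0.2440, -0.3373, 0.5538)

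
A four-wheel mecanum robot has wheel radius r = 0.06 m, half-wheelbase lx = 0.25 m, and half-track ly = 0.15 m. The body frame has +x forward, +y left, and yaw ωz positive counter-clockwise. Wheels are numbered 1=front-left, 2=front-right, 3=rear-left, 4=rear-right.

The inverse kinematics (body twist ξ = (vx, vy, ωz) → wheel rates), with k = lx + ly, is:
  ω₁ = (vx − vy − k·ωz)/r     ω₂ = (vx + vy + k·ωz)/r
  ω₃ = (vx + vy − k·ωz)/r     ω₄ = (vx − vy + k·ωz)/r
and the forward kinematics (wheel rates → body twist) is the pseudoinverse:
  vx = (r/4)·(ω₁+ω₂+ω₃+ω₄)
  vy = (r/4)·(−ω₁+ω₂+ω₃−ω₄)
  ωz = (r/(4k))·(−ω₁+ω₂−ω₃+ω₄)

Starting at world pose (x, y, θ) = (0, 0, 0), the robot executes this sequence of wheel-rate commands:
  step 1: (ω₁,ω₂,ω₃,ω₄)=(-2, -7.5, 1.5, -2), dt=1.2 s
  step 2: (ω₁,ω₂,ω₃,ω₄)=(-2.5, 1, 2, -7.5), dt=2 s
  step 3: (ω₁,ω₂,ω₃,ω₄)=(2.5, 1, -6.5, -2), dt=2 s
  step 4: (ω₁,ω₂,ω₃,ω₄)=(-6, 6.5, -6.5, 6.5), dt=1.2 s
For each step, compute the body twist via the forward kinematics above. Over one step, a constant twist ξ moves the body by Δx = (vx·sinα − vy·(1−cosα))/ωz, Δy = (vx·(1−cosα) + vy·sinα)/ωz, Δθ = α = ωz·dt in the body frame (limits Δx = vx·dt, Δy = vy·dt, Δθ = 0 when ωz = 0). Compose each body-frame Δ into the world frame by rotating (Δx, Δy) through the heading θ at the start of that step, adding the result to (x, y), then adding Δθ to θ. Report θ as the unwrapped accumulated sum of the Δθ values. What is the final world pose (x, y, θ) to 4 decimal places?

step 1: ξ=(vx,vy,ωz)=(-0.1500, -0.0300, -0.3375), dt=1.2 → body Δ=(-0.1823, 0.0009, -0.4050) → world pose (-0.1823, 0.0009, -0.4050)
step 2: ξ=(vx,vy,ωz)=(-0.1050, 0.1950, -0.2250), dt=2.0 → body Δ=(-0.1167, 0.4234, -0.4500) → world pose (-0.1227, 0.4361, -0.8550)
step 3: ξ=(vx,vy,ωz)=(-0.0750, -0.0900, 0.1125), dt=2.0 → body Δ=(-0.1286, -0.1953, 0.2250) → world pose (-0.3545, 0.4050, -0.6300)
step 4: ξ=(vx,vy,ωz)=(0.0075, -0.0075, 0.9562), dt=1.2 → body Δ=(0.0118, -0.0025, 1.1475) → world pose (-0.3464, 0.3960, 0.5175)

(-0.3464, 0.3960, 0.5175)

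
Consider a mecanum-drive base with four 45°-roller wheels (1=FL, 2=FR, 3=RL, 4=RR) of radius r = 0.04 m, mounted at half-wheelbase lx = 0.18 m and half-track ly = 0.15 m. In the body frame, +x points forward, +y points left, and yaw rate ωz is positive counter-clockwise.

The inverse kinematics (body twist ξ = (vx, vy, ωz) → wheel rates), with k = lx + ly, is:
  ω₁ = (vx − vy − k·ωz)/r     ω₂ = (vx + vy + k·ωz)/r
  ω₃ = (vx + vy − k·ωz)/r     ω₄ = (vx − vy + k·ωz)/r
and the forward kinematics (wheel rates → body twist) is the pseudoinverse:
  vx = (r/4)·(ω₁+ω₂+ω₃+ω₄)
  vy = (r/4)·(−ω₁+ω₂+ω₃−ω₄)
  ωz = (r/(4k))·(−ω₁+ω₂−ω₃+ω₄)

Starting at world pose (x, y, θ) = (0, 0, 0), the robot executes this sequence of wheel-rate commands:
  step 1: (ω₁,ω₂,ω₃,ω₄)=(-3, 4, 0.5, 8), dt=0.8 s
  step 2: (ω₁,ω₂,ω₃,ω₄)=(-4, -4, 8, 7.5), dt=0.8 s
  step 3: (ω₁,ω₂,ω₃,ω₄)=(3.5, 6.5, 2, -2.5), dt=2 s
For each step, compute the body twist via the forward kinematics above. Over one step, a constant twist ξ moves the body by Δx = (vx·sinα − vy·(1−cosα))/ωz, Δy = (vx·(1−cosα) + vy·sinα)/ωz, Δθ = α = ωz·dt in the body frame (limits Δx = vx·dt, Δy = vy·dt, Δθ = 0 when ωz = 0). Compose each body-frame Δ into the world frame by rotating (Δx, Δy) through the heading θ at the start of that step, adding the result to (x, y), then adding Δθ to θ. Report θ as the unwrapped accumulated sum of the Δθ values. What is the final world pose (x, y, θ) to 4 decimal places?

step 1: ξ=(vx,vy,ωz)=(0.0950, -0.0050, 0.4394), dt=0.8 → body Δ=(0.0751, 0.0093, 0.3515) → world pose (0.0751, 0.0093, 0.3515)
step 2: ξ=(vx,vy,ωz)=(0.0750, 0.0050, -0.0152), dt=0.8 → body Δ=(0.0600, 0.0036, -0.0121) → world pose (0.1302, 0.0334, 0.3394)
step 3: ξ=(vx,vy,ωz)=(0.0950, 0.0750, -0.0455), dt=2.0 → body Δ=(0.1966, 0.1412, -0.0909) → world pose (0.2686, 0.2319, 0.2485)

(0.2686, 0.2319, 0.2485)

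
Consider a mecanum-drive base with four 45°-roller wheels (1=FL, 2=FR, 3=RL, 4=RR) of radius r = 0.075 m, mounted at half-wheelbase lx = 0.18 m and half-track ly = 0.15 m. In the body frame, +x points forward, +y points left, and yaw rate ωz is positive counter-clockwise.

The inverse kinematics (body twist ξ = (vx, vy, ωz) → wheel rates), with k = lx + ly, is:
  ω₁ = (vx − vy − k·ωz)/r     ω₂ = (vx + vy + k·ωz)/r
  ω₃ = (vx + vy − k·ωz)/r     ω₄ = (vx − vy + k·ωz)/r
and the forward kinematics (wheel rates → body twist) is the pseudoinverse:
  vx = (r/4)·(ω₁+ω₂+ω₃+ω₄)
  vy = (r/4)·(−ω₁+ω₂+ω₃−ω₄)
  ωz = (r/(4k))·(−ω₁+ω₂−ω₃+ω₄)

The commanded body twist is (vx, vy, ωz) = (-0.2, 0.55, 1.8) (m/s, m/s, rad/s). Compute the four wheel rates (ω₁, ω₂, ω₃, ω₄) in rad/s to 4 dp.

k = lx + ly = 0.18 + 0.15 = 0.3300;  k·ωz = 0.3300·1.8 = 0.5940
ω₁ (FL) = (vx − vy − k·ωz)/r = -1.3440/0.075 = -17.9200
ω₂ (FR) = (vx + vy + k·ωz)/r = 0.9440/0.075 = 12.5867
ω₃ (RL) = (vx + vy − k·ωz)/r = -0.2440/0.075 = -3.2533
ω₄ (RR) = (vx − vy + k·ωz)/r = -0.1560/0.075 = -2.0800

(-17.9200, 12.5867, -3.2533, -2.0800)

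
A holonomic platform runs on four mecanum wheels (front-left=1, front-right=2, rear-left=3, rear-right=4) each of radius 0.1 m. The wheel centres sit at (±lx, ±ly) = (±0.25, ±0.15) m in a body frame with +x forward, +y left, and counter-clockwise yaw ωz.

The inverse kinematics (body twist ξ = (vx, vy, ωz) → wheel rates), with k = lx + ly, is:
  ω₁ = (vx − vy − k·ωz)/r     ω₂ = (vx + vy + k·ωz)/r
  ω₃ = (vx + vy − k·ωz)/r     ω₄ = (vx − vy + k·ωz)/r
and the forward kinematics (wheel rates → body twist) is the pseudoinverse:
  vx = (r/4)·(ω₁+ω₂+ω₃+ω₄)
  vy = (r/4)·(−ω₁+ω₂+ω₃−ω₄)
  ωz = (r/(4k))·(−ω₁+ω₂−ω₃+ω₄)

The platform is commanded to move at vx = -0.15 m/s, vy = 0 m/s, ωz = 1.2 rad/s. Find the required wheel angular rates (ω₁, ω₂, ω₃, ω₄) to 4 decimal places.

k = lx + ly = 0.25 + 0.15 = 0.4000;  k·ωz = 0.4000·1.2 = 0.4800
ω₁ (FL) = (vx − vy − k·ωz)/r = -0.6300/0.1 = -6.3000
ω₂ (FR) = (vx + vy + k·ωz)/r = 0.3300/0.1 = 3.3000
ω₃ (RL) = (vx + vy − k·ωz)/r = -0.6300/0.1 = -6.3000
ω₄ (RR) = (vx − vy + k·ωz)/r = 0.3300/0.1 = 3.3000

(-6.3000, 3.3000, -6.3000, 3.3000)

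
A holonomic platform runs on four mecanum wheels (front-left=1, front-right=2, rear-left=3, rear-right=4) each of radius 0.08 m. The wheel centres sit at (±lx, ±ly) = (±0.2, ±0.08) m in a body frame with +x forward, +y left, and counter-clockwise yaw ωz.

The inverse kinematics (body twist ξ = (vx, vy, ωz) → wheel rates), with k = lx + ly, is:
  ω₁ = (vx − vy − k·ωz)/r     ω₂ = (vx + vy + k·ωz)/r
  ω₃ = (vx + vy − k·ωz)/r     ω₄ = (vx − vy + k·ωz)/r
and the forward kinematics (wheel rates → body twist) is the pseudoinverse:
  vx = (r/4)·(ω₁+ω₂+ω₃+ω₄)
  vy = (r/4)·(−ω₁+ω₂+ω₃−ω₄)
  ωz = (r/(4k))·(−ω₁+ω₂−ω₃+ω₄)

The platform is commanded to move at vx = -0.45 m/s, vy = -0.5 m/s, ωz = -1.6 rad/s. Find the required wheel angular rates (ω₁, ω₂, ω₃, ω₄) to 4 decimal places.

(6.2250, -17.4750, -6.2750, -4.9750)

k = lx + ly = 0.2 + 0.08 = 0.2800;  k·ωz = 0.2800·-1.6 = -0.4480
ω₁ (FL) = (vx − vy − k·ωz)/r = 0.4980/0.08 = 6.2250
ω₂ (FR) = (vx + vy + k·ωz)/r = -1.3980/0.08 = -17.4750
ω₃ (RL) = (vx + vy − k·ωz)/r = -0.5020/0.08 = -6.2750
ω₄ (RR) = (vx − vy + k·ωz)/r = -0.3980/0.08 = -4.9750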